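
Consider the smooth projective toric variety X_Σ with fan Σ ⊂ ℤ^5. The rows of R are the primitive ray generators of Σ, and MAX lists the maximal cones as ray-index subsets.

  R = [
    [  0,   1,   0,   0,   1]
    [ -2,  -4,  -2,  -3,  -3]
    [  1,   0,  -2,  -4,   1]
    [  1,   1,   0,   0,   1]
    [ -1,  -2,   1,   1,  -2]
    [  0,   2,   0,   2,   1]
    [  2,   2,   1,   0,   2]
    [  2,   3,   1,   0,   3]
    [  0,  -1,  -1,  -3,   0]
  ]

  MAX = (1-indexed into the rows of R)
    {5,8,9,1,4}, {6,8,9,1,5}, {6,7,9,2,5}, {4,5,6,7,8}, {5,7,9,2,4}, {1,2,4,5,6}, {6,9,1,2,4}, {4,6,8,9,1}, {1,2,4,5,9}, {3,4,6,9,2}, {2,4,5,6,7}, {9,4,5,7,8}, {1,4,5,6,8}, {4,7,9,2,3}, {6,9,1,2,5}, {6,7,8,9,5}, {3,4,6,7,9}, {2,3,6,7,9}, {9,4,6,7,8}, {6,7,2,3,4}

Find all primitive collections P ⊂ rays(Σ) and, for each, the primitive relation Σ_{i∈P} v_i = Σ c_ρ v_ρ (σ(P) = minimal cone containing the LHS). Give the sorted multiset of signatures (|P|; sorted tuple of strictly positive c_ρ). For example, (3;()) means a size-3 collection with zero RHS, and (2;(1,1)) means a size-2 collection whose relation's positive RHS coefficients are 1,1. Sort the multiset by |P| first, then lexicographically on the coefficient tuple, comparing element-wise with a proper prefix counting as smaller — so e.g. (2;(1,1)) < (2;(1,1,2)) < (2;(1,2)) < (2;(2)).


Σ has 7 primitive collections:

  • {1,7}:  v_{1} + v_{7} = v_{8}  →  sig = (2;(1))
  • {2,8}:  v_{2} + v_{8} = v_{9}  →  sig = (2;(1))
  • {3,5}:  v_{3} + v_{5} = v_{2} + v_{7}  →  sig = (2;(1,1))
  • {3,8}:  v_{3} + v_{8} = v_{4} + v_{6} + v_{7} + 2·v_{9}  →  sig = (2;(1,1,1,2))
  • {1,3}:  v_{1} + v_{3} = v_{4} + v_{6} + 2·v_{9}  →  sig = (2;(1,1,2))
  • {4,5,6,9}:  v_{4} + v_{5} + v_{6} + v_{9} = 0  →  sig = (4;())
  • {2,4,6,7,9}:  v_{2} + v_{4} + v_{6} + v_{7} + v_{9} = v_{3}  →  sig = (5;(1))

Signatures (|P|; sorted positive RHS coefficients), sorted:
[(2;(1)), (2;(1)), (2;(1,1)), (2;(1,1,1,2)), (2;(1,1,2)), (4;()), (5;(1))]


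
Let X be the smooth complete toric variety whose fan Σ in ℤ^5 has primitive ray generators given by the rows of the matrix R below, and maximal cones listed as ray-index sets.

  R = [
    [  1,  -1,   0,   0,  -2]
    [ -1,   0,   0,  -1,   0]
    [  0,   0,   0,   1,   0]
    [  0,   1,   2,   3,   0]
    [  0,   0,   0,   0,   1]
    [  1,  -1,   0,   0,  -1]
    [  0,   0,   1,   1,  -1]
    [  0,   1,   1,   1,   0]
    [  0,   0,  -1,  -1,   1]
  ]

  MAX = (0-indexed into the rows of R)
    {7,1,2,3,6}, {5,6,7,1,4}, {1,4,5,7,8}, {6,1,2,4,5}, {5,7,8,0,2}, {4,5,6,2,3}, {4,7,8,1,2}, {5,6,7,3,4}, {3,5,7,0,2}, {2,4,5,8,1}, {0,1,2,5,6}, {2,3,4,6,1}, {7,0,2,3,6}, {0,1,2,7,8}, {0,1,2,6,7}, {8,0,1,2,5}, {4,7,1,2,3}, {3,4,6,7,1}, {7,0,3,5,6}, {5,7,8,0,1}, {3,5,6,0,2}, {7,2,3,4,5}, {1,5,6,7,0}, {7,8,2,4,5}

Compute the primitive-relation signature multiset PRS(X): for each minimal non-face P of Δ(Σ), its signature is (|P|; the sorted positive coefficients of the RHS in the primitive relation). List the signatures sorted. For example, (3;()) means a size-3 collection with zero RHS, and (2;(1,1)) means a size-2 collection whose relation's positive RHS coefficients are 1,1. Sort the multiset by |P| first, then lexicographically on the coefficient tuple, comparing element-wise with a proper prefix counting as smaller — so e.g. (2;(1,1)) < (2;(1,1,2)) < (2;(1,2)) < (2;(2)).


8 collections generate NE(X_Σ); each relation:

  P = {6,8}:  v_{6} + v_{8} = 0  ⇒ sig = (2;())
  P = {0,4}:  v_{0} + v_{4} = v_{5}  ⇒ sig = (2;(1))
  P = {3,8}:  v_{3} + v_{8} = v_{2} + v_{4} + v_{7}  ⇒ sig = (2;(1,1,1))
  P = {1,3,5}:  v_{1} + v_{3} + v_{5} = v_{4} + 2·v_{6}  ⇒ sig = (3;(1,2))
  P = {0,1,3}:  v_{0} + v_{1} + v_{3} = 2·v_{6}  ⇒ sig = (3;(2))
  P = {1,2,5,7}:  v_{1} + v_{2} + v_{5} + v_{7} = v_{6}  ⇒ sig = (4;(1))
  P = {2,4,6,7}:  v_{2} + v_{4} + v_{6} + v_{7} = v_{3}  ⇒ sig = (4;(1))
  P = {2,5,6,7}:  v_{2} + v_{5} + v_{6} + v_{7} = v_{0} + v_{3}  ⇒ sig = (4;(1,1))

so the primitive-relation signature multiset is
[(2;()), (2;(1)), (2;(1,1,1)), (3;(1,2)), (3;(2)), (4;(1)), (4;(1)), (4;(1,1))]


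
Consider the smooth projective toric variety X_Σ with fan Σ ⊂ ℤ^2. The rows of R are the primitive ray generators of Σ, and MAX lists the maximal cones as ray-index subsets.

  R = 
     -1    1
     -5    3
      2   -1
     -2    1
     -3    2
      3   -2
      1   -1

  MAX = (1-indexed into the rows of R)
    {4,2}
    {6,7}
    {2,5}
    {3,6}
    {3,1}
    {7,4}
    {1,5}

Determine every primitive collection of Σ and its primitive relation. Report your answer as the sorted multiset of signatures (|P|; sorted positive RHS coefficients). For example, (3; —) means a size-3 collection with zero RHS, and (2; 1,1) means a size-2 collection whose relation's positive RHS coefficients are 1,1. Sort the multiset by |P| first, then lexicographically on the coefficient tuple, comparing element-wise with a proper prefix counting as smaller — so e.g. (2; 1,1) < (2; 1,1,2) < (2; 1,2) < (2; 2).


Minimal non-faces — 14 found among 7 rays, 7 max cones:

  P = {1,7}:  v_{1} + v_{7} = 0  ⟹  sig = (2; —)
  P = {3,4}:  v_{3} + v_{4} = 0  ⟹  sig = (2; —)
  P = {5,6}:  v_{5} + v_{6} = 0  ⟹  sig = (2; —)
  P = {1,4}:  v_{1} + v_{4} = v_{5}  ⟹  sig = (2; 1)
  P = {1,6}:  v_{1} + v_{6} = v_{3}  ⟹  sig = (2; 1)
  P = {2,3}:  v_{2} + v_{3} = v_{5}  ⟹  sig = (2; 1)
  P = {2,6}:  v_{2} + v_{6} = v_{4}  ⟹  sig = (2; 1)
  P = {3,5}:  v_{3} + v_{5} = v_{1}  ⟹  sig = (2; 1)
  P = {3,7}:  v_{3} + v_{7} = v_{6}  ⟹  sig = (2; 1)
  P = {4,5}:  v_{4} + v_{5} = v_{2}  ⟹  sig = (2; 1)
  P = {4,6}:  v_{4} + v_{6} = v_{7}  ⟹  sig = (2; 1)
  P = {5,7}:  v_{5} + v_{7} = v_{4}  ⟹  sig = (2; 1)
  P = {1,2}:  v_{1} + v_{2} = 2·v_{5}  ⟹  sig = (2; 2)
  P = {2,7}:  v_{2} + v_{7} = 2·v_{4}  ⟹  sig = (2; 2)

so the primitive-relation signature multiset is
    (2; —)
    (2; —)
    (2; —)
    (2; 1)
    (2; 1)
    (2; 1)
    (2; 1)
    (2; 1)
    (2; 1)
    (2; 1)
    (2; 1)
    (2; 1)
    (2; 2)
    (2; 2)


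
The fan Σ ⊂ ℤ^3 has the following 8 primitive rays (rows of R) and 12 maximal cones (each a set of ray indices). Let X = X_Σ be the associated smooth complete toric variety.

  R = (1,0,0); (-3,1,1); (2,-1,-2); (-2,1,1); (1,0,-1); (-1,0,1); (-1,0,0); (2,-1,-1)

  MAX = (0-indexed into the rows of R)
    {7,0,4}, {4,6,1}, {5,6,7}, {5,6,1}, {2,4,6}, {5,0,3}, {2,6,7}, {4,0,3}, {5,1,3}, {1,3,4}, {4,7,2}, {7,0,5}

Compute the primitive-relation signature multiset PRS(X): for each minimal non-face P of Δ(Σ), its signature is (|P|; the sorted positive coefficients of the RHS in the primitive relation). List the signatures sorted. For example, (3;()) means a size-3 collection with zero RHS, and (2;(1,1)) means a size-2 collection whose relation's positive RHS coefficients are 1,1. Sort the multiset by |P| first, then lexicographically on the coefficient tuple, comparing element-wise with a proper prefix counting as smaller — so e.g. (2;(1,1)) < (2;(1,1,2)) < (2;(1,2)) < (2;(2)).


Primitive collections (11):

  {0,6}:  v_{0} + v_{6} = 0  ⇒ sig = (2;())
  {3,7}:  v_{3} + v_{7} = 0  ⇒ sig = (2;())
  {4,5}:  v_{4} + v_{5} = 0  ⇒ sig = (2;())
  {0,1}:  v_{0} + v_{1} = v_{3}  ⇒ sig = (2;(1))
  {1,7}:  v_{1} + v_{7} = v_{6}  ⇒ sig = (2;(1))
  {3,6}:  v_{3} + v_{6} = v_{1}  ⇒ sig = (2;(1))
  {0,2}:  v_{0} + v_{2} = v_{4} + v_{7}  ⇒ sig = (2;(1,1))
  {2,3}:  v_{2} + v_{3} = v_{4} + v_{6}  ⇒ sig = (2;(1,1))
  {2,5}:  v_{2} + v_{5} = v_{6} + v_{7}  ⇒ sig = (2;(1,1))
  {1,2}:  v_{1} + v_{2} = v_{4} + 2·v_{6}  ⇒ sig = (2;(1,2))
  {4,6,7}:  v_{4} + v_{6} + v_{7} = v_{2}  ⇒ sig = (3;(1))

Signatures (|P|; sorted positive RHS coefficients), sorted:
    (2;())
    (2;())
    (2;())
    (2;(1))
    (2;(1))
    (2;(1))
    (2;(1,1))
    (2;(1,1))
    (2;(1,1))
    (2;(1,2))
    (3;(1))


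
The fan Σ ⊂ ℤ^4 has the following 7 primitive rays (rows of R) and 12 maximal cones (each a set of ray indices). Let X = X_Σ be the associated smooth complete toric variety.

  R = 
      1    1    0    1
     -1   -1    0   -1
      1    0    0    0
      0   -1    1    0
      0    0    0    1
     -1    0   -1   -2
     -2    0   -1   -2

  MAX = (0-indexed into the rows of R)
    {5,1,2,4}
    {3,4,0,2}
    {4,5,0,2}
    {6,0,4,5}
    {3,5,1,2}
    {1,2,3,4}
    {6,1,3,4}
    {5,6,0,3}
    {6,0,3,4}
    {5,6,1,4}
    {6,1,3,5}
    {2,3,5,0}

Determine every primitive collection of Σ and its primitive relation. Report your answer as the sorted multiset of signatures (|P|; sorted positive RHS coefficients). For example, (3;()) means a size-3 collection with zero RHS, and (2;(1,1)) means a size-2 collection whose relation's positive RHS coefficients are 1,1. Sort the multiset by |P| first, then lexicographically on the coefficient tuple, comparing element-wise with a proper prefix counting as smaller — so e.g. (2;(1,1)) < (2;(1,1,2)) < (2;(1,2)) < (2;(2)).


3 minimal non-faces of Δ(Σ) (on 7 rays):

  P={0,1}:  v_{0} + v_{1} = 0 ; sig = (2;())
  P={2,6}:  v_{2} + v_{6} = v_{5} ; sig = (2;(1))
  P={3,4,5}:  v_{3} + v_{4} + v_{5} = v_{1} ; sig = (3;(1))

so the primitive-relation signature multiset is
[(2;()), (2;(1)), (3;(1))]


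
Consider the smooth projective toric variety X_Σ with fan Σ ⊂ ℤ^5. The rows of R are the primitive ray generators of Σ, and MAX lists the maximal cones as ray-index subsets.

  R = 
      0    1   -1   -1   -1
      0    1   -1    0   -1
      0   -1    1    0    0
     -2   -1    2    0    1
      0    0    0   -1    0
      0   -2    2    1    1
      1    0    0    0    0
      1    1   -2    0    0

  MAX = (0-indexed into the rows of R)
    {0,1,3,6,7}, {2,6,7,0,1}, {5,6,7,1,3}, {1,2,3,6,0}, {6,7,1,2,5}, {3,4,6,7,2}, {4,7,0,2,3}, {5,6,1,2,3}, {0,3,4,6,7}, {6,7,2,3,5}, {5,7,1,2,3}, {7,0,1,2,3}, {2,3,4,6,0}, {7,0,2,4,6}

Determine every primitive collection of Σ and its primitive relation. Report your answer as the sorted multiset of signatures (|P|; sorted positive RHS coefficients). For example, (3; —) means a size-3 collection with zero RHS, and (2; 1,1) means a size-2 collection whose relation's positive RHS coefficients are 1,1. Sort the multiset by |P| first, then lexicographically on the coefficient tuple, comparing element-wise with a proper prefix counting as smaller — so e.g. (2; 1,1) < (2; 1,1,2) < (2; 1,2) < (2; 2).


Primitive collections (5):

  P = {0,5}:  v_{0} + v_{5} = v_{2}  →  sig = (2; 1)
  P = {1,4}:  v_{1} + v_{4} = v_{0}  →  sig = (2; 1)
  P = {4,5}:  v_{4} + v_{5} = 2·v_{2} + v_{3} + v_{6} + v_{7}  →  sig = (2; 1,1,1,2)
  P = {1,2,3,6,7}:  v_{1} + v_{2} + v_{3} + v_{6} + v_{7} = 0  →  sig = (5; —)
  P = {0,2,3,6,7}:  v_{0} + v_{2} + v_{3} + v_{6} + v_{7} = v_{4}  →  sig = (5; 1)

Sorted signature multiset PRS(X):
    (2; 1)
    (2; 1)
    (2; 1,1,1,2)
    (5; —)
    (5; 1)


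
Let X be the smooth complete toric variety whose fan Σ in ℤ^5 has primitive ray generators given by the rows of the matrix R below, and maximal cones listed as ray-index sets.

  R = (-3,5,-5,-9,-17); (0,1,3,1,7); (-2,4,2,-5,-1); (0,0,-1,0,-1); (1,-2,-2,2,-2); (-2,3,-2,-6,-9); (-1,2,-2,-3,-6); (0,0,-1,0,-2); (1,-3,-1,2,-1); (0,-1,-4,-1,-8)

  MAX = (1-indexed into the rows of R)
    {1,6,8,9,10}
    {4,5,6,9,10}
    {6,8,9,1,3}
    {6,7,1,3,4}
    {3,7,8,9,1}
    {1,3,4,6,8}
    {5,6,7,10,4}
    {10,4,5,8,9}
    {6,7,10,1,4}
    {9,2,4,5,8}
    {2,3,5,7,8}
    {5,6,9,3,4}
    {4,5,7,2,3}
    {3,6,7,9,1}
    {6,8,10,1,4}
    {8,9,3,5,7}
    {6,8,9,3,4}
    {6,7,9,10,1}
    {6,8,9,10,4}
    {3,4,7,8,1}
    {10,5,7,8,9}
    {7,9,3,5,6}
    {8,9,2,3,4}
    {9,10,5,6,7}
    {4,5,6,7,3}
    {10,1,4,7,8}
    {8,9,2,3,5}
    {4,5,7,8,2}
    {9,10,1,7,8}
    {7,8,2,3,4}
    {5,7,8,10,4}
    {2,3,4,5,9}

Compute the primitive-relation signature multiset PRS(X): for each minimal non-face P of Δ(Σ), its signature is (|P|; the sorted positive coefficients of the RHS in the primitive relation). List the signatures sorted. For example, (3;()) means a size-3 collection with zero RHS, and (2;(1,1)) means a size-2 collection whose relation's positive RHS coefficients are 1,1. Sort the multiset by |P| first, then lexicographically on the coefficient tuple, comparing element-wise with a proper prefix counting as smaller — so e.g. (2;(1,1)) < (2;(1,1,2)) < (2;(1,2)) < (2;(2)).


Δ(Σ) — 10 vertices, 11 min non-faces:

  P={2,10}:  v_{2} + v_{10} = v_{4}  →  sig = (2;(1))
  P={3,10}:  v_{3} + v_{10} = v_{6}  →  sig = (2;(1))
  P={2,6}:  v_{2} + v_{6} = v_{3} + v_{4}  →  sig = (2;(1,1))
  P={1,2}:  v_{1} + v_{2} = v_{3} + v_{4} + v_{7} + v_{8}  →  sig = (2;(1,1,1,1))
  P={1,5}:  v_{1} + v_{5} = 3·v_{7} + v_{9}  →  sig = (2;(1,3))
  P={2,7,9}:  v_{2} + v_{7} + v_{9} = 0  →  sig = (3;())
  P={4,7,9}:  v_{4} + v_{7} + v_{9} = v_{10}  →  sig = (3;(1))
  P={6,7,8}:  v_{6} + v_{7} + v_{8} = v_{1}  →  sig = (3;(1))
  P={1,4,9}:  v_{1} + v_{4} + v_{9} = v_{6} + v_{8} + v_{10}  →  sig = (3;(1,1,1))
  P={5,6,8}:  v_{5} + v_{6} + v_{8} = 2·v_{7} + v_{9}  →  sig = (3;(1,2))
  P={3,4,5,8}:  v_{3} + v_{4} + v_{5} + v_{8} = v_{7}  →  sig = (4;(1))

Signatures (|P|; sorted positive RHS coefficients), sorted:
{ (2;(1)) ×2,  (2;(1,1)),  (2;(1,1,1,1)),  (2;(1,3)),  (3;()),  (3;(1)) ×2,  (3;(1,1,1)),  (3;(1,2)),  (4;(1)) }


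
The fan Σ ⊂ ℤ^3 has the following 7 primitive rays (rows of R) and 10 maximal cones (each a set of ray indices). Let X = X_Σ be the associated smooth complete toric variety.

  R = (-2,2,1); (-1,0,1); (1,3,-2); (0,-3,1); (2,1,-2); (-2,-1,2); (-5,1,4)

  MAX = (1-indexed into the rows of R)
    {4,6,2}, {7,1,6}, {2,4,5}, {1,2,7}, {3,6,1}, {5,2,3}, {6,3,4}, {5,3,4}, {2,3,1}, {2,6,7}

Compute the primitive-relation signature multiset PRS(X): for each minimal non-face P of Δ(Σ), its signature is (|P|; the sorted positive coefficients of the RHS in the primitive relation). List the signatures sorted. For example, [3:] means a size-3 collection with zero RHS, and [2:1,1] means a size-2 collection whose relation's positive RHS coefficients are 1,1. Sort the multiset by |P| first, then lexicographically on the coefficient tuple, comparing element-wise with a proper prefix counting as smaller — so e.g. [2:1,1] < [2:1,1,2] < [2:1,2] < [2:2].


9 minimal non-faces of Δ(Σ) (on 7 rays):

  P={5,6}:  v_{5} + v_{6} = 0 ; sig = [2:]
  P={1,4}:  v_{1} + v_{4} = v_{6} ; sig = [2:1]
  P={1,5}:  v_{1} + v_{5} = v_{2} + v_{3} ; sig = [2:1,1]
  P={5,7}:  v_{5} + v_{7} = v_{1} + v_{2} ; sig = [2:1,1]
  P={4,7}:  v_{4} + v_{7} = v_{2} + 2·v_{6} ; sig = [2:1,2]
  P={3,7}:  v_{3} + v_{7} = 2·v_{1} ; sig = [2:2]
  P={2,3,4}:  v_{2} + v_{3} + v_{4} = 0 ; sig = [3:]
  P={1,2,6}:  v_{1} + v_{2} + v_{6} = v_{7} ; sig = [3:1]
  P={2,3,6}:  v_{2} + v_{3} + v_{6} = v_{1} ; sig = [3:1]

Sorted signature multiset PRS(X):
    |P|=2: 6 collections, coeffs (), (1), (1,1), (1,1), (1,2), (2)
    |P|=3: 3 collections, coeffs (), (1), (1)


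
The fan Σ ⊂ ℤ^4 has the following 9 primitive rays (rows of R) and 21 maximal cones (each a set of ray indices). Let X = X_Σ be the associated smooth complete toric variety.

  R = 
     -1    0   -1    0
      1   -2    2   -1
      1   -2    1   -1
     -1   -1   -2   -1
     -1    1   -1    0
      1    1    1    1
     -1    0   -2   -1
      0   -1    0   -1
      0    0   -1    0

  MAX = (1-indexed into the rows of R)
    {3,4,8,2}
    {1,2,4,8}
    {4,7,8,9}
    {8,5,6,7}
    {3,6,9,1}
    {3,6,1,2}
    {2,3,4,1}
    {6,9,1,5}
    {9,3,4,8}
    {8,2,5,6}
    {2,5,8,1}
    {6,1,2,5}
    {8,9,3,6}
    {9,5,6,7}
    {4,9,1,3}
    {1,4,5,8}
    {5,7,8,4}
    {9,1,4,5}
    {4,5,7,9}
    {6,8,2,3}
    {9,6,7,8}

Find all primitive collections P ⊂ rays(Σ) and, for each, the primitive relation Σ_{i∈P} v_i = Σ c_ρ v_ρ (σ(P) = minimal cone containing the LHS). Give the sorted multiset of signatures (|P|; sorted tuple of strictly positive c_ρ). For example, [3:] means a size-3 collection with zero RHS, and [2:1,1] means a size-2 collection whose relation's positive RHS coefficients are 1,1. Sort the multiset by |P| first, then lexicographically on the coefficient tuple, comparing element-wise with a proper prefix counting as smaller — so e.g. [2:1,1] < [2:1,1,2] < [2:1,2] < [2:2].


|primitive collections| = 11. Relations:

  P={2,9}:  v_{2} + v_{9} = v_{3}  ⇒ sig = [2:1]
  P={3,5}:  v_{3} + v_{5} = v_{8}  ⇒ sig = [2:1]
  P={4,6}:  v_{4} + v_{6} = v_{9}  ⇒ sig = [2:1]
  P={1,7}:  v_{1} + v_{7} = v_{4} + v_{5}  ⇒ sig = [2:1,1]
  P={3,7}:  v_{3} + v_{7} = 2·v_{8} + v_{9}  ⇒ sig = [2:1,2]
  P={2,7}:  v_{2} + v_{7} = 2·v_{8}  ⇒ sig = [2:2]
  P={1,6,8}:  v_{1} + v_{6} + v_{8} = 0  ⇒ sig = [3:]
  P={1,8,9}:  v_{1} + v_{8} + v_{9} = v_{4}  ⇒ sig = [3:1]
  P={5,8,9}:  v_{5} + v_{8} + v_{9} = v_{7}  ⇒ sig = [3:1]
  P={1,3,8}:  v_{1} + v_{3} + v_{8} = v_{2} + v_{4}  ⇒ sig = [3:1,1]
  P={2,4,5}:  v_{2} + v_{4} + v_{5} = v_{1} + 2·v_{8}  ⇒ sig = [3:1,2]

so the primitive-relation signature multiset is
[[2:1], [2:1], [2:1], [2:1,1], [2:1,2], [2:2], [3:], [3:1], [3:1], [3:1,1], [3:1,2]]


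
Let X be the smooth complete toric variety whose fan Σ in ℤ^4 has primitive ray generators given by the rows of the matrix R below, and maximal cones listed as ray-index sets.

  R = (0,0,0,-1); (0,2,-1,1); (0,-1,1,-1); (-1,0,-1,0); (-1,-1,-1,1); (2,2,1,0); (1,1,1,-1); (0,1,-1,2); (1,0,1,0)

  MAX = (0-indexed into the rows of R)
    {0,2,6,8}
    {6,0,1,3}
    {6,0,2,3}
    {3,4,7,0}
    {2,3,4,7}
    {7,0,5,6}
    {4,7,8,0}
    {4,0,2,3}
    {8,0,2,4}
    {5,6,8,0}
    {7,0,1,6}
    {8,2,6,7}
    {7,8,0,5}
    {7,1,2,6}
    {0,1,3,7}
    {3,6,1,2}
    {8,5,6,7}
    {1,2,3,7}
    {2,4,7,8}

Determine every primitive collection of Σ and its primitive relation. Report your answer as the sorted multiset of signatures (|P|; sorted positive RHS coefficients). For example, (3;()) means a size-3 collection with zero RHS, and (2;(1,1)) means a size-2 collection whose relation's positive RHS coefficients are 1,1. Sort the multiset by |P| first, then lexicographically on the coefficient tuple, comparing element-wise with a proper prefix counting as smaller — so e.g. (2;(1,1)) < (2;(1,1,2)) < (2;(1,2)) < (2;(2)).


12 minimal non-faces of Δ(Σ) (on 9 rays):

  • {3,8}:  v_{3} + v_{8} = 0  so sig = (2;())
  • {4,6}:  v_{4} + v_{6} = 0  so sig = (2;())
  • {1,4}:  v_{1} + v_{4} = v_{3} + v_{7}  so sig = (2;(1,1))
  • {1,8}:  v_{1} + v_{8} = v_{6} + v_{7}  so sig = (2;(1,1))
  • {2,5}:  v_{2} + v_{5} = v_{6} + v_{8}  so sig = (2;(1,1))
  • {3,5}:  v_{3} + v_{5} = v_{0} + v_{6} + v_{7}  so sig = (2;(1,1,1))
  • {4,5}:  v_{4} + v_{5} = v_{0} + v_{7} + v_{8}  so sig = (2;(1,1,1))
  • {1,5}:  v_{1} + v_{5} = v_{0} + 2·v_{6} + 2·v_{7}  so sig = (2;(1,2,2))
  • {0,2,7}:  v_{0} + v_{2} + v_{7} = 0  so sig = (3;())
  • {3,6,7}:  v_{3} + v_{6} + v_{7} = v_{1}  so sig = (3;(1))
  • {0,1,2}:  v_{0} + v_{1} + v_{2} = v_{3} + v_{6}  so sig = (3;(1,1))
  • {0,6,7,8}:  v_{0} + v_{6} + v_{7} + v_{8} = v_{5}  so sig = (4;(1))

Sorted signature multiset PRS(X):
[(2;()), (2;()), (2;(1,1)), (2;(1,1)), (2;(1,1)), (2;(1,1,1)), (2;(1,1,1)), (2;(1,2,2)), (3;()), (3;(1)), (3;(1,1)), (4;(1))]


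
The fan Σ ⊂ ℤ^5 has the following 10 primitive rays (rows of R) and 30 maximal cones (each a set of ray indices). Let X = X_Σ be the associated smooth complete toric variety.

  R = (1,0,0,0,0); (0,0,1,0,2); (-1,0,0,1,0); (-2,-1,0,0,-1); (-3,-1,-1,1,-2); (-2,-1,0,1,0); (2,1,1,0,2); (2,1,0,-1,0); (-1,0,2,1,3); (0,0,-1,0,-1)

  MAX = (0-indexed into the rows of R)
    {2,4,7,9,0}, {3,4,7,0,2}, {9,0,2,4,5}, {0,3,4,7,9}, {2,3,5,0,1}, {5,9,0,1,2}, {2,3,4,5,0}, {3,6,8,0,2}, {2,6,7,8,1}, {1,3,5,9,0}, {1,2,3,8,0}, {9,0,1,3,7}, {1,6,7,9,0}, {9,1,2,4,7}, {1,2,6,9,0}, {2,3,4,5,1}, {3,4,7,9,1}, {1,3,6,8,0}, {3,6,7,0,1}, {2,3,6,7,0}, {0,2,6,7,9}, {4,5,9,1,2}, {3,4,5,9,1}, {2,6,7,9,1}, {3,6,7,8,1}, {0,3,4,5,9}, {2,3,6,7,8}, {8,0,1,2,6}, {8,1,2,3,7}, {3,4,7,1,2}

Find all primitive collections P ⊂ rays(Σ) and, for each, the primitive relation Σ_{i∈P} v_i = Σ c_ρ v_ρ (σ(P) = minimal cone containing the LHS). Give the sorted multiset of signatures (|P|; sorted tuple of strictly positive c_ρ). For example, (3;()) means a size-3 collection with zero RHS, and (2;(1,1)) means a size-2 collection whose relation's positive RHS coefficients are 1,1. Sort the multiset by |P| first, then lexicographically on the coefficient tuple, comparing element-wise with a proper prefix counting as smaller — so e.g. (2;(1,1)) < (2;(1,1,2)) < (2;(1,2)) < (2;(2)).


12 collections generate NE(X_Σ); each relation:

  {5,7}:  v_{5} + v_{7} = 0 — sig = (2;())
  {4,6}:  v_{4} + v_{6} = v_{2} — sig = (2;(1))
  {8,9}:  v_{8} + v_{9} = v_{1} + v_{2} — sig = (2;(1,1))
  {5,6}:  v_{5} + v_{6} = v_{0} + v_{1} + v_{2} — sig = (2;(1,1,1))
  {4,8}:  v_{4} + v_{8} = v_{1} + 2·v_{2} + v_{3} — sig = (2;(1,1,2))
  {5,8}:  v_{5} + v_{8} = v_{0} + 2·v_{1} + 2·v_{2} + v_{3} — sig = (2;(1,1,2,2))
  {3,6,9}:  v_{3} + v_{6} + v_{9} = 0 — sig = (3;())
  {0,1,4}:  v_{0} + v_{1} + v_{4} = v_{5} — sig = (3;(1))
  {2,3,9}:  v_{2} + v_{3} + v_{9} = v_{4} — sig = (3;(1))
  {0,7,8}:  v_{0} + v_{7} + v_{8} = v_{3} + 2·v_{6} — sig = (3;(1,2))
  {0,1,2,7}:  v_{0} + v_{1} + v_{2} + v_{7} = v_{6} — sig = (4;(1))
  {1,2,3,6}:  v_{1} + v_{2} + v_{3} + v_{6} = v_{8} — sig = (4;(1))

Hence PRS(X_Σ) =
    |P|=2: 6 collections, coeffs (), (1), (1,1), (1,1,1), (1,1,2), (1,1,2,2)
    |P|=3: 4 collections, coeffs (), (1), (1), (1,2)
    |P|=4: 2 collections, coeffs (1), (1)


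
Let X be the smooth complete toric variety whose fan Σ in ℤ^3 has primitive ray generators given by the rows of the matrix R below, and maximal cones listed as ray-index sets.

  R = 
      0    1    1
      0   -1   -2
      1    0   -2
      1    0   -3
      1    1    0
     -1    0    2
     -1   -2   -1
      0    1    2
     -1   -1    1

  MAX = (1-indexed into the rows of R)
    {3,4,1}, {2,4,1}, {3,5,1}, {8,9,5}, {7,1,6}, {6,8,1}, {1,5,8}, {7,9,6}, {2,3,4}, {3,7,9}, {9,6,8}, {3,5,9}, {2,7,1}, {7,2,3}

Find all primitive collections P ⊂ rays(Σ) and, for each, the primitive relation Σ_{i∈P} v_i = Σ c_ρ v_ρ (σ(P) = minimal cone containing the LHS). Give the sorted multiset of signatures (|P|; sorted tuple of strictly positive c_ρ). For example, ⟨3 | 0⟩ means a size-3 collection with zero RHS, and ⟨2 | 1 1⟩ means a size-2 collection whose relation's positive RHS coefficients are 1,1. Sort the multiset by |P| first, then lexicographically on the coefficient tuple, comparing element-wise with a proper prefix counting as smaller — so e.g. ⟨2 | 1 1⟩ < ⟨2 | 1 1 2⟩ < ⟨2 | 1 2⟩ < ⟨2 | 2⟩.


17 minimal non-faces of Δ(Σ) (on 9 rays):

  • {2,8}:  v_{2} + v_{8} = 0  ⇒ sig = ⟨2 | 0⟩
  • {3,6}:  v_{3} + v_{6} = 0  ⇒ sig = ⟨2 | 0⟩
  • {1,9}:  v_{1} + v_{9} = v_{6}  ⇒ sig = ⟨2 | 1⟩
  • {2,5}:  v_{2} + v_{5} = v_{3}  ⇒ sig = ⟨2 | 1⟩
  • {2,9}:  v_{2} + v_{9} = v_{7}  ⇒ sig = ⟨2 | 1⟩
  • {3,8}:  v_{3} + v_{8} = v_{5}  ⇒ sig = ⟨2 | 1⟩
  • {4,9}:  v_{4} + v_{9} = v_{2}  ⇒ sig = ⟨2 | 1⟩
  • {5,6}:  v_{5} + v_{6} = v_{8}  ⇒ sig = ⟨2 | 1⟩
  • {7,8}:  v_{7} + v_{8} = v_{9}  ⇒ sig = ⟨2 | 1⟩
  • {2,6}:  v_{2} + v_{6} = v_{1} + v_{7}  ⇒ sig = ⟨2 | 1 1⟩
  • {4,6}:  v_{4} + v_{6} = v_{1} + v_{2}  ⇒ sig = ⟨2 | 1 1⟩
  • {4,8}:  v_{4} + v_{8} = v_{1} + v_{3}  ⇒ sig = ⟨2 | 1 1⟩
  • {5,7}:  v_{5} + v_{7} = v_{3} + v_{9}  ⇒ sig = ⟨2 | 1 1⟩
  • {4,5}:  v_{4} + v_{5} = v_{1} + 2·v_{3}  ⇒ sig = ⟨2 | 1 2⟩
  • {4,7}:  v_{4} + v_{7} = 2·v_{2}  ⇒ sig = ⟨2 | 2⟩
  • {1,2,3}:  v_{1} + v_{2} + v_{3} = v_{4}  ⇒ sig = ⟨3 | 1⟩
  • {1,3,7}:  v_{1} + v_{3} + v_{7} = v_{2}  ⇒ sig = ⟨3 | 1⟩

so the primitive-relation signature multiset is
    |P|=2: 15 collections, coeffs (), (), (1), (1), (1), (1), (1), (1), (1), (1,1), (1,1), (1,1), (1,1), (1,2), (2)
    |P|=3: 2 collections, coeffs (1), (1)


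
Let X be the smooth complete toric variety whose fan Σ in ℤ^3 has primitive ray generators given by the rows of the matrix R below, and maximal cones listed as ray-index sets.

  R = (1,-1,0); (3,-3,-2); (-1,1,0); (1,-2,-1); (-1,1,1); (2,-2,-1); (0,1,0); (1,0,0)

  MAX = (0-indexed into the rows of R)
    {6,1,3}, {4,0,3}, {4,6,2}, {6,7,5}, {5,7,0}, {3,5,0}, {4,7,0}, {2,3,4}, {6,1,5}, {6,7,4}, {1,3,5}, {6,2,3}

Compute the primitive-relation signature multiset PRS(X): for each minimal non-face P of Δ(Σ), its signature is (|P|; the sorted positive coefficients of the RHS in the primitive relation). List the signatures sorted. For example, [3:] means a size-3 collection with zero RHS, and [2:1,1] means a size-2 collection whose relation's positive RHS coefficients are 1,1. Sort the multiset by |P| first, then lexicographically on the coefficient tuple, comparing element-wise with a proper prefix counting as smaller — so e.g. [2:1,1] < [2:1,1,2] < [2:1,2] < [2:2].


Primitive collections (12):

  P={0,2}:  v_{0} + v_{2} = 0  →  sig = [2:]
  P={0,6}:  v_{0} + v_{6} = v_{7}  →  sig = [2:1]
  P={1,4}:  v_{1} + v_{4} = v_{5}  →  sig = [2:1]
  P={2,7}:  v_{2} + v_{7} = v_{6}  →  sig = [2:1]
  P={3,7}:  v_{3} + v_{7} = v_{5}  →  sig = [2:1]
  P={4,5}:  v_{4} + v_{5} = v_{0}  →  sig = [2:1]
  P={2,5}:  v_{2} + v_{5} = v_{3} + v_{6}  →  sig = [2:1,1]
  P={1,7}:  v_{1} + v_{7} = 2·v_{5} + v_{6}  →  sig = [2:1,2]
  P={0,1}:  v_{0} + v_{1} = 2·v_{5}  →  sig = [2:2]
  P={1,2}:  v_{1} + v_{2} = 2·v_{3} + 2·v_{6}  →  sig = [2:2,2]
  P={3,4,6}:  v_{3} + v_{4} + v_{6} = 0  →  sig = [3:]
  P={3,5,6}:  v_{3} + v_{5} + v_{6} = v_{1}  →  sig = [3:1]

Hence PRS(X_Σ) =
    |P|=2: 10 collections, coeffs (), (1), (1), (1), (1), (1), (1,1), (1,2), (2), (2,2)
    |P|=3: 2 collections, coeffs (), (1)


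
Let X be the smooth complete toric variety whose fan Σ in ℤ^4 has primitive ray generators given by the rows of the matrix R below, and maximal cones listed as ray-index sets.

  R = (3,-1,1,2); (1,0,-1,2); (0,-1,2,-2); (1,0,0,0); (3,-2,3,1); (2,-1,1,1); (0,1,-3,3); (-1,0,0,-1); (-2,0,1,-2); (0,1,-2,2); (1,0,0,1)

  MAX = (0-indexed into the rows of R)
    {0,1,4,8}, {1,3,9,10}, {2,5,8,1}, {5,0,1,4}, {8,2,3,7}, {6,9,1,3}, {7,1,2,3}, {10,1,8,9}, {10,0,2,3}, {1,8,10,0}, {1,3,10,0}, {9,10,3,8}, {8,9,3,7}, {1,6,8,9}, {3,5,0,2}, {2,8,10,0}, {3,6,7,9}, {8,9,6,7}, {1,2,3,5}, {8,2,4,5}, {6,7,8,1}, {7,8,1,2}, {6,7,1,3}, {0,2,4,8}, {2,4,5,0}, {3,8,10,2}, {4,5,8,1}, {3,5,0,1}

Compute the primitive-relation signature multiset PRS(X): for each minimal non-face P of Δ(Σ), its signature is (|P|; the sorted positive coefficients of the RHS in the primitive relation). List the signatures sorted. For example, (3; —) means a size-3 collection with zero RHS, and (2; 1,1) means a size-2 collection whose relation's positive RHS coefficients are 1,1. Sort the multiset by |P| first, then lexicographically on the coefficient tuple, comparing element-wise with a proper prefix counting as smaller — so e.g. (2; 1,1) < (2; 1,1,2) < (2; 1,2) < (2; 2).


25 collections generate NE(X_Σ); each relation:

  P={2,9}:  v_{2} + v_{9} = 0  ⇒ sig = (2; —)
  P={7,10}:  v_{7} + v_{10} = 0  ⇒ sig = (2; —)
  P={0,7}:  v_{0} + v_{7} = v_{5}  ⇒ sig = (2; 1)
  P={5,10}:  v_{5} + v_{10} = v_{0}  ⇒ sig = (2; 1)
  P={2,6}:  v_{2} + v_{6} = v_{1} + v_{7}  ⇒ sig = (2; 1,1)
  P={5,7}:  v_{5} + v_{7} = v_{1} + v_{2}  ⇒ sig = (2; 1,1)
  P={5,9}:  v_{5} + v_{9} = v_{1} + v_{10}  ⇒ sig = (2; 1,1)
  P={6,10}:  v_{6} + v_{10} = v_{1} + v_{9}  ⇒ sig = (2; 1,1)
  P={3,4}:  v_{3} + v_{4} = v_{0} + v_{2} + v_{10}  ⇒ sig = (2; 1,1,1)
  P={4,9}:  v_{4} + v_{9} = v_{0} + v_{1} + v_{8} + v_{10}  ⇒ sig = (2; 1,1,1,1)
  P={4,6}:  v_{4} + v_{6} = v_{0} + 2·v_{1} + v_{8}  ⇒ sig = (2; 1,1,2)
  P={0,6}:  v_{0} + v_{6} = 2·v_{1} + v_{10}  ⇒ sig = (2; 1,2)
  P={0,9}:  v_{0} + v_{9} = v_{1} + 2·v_{10}  ⇒ sig = (2; 1,2)
  P={4,7}:  v_{4} + v_{7} = 2·v_{5} + v_{8}  ⇒ sig = (2; 1,2)
  P={4,10}:  v_{4} + v_{10} = 2·v_{0} + v_{8}  ⇒ sig = (2; 1,2)
  P={5,6}:  v_{5} + v_{6} = 2·v_{1}  ⇒ sig = (2; 2)
  P={1,3,8}:  v_{1} + v_{3} + v_{8} = 0  ⇒ sig = (3; —)
  P={0,5,8}:  v_{0} + v_{5} + v_{8} = v_{4}  ⇒ sig = (3; 1)
  P={1,2,10}:  v_{1} + v_{2} + v_{10} = v_{5}  ⇒ sig = (3; 1)
  P={1,7,9}:  v_{1} + v_{7} + v_{9} = v_{6}  ⇒ sig = (3; 1)
  P={3,5,8}:  v_{3} + v_{5} + v_{8} = v_{2} + v_{10}  ⇒ sig = (3; 1,1)
  P={3,6,8}:  v_{3} + v_{6} + v_{8} = v_{7} + v_{9}  ⇒ sig = (3; 1,1)
  P={0,3,8}:  v_{0} + v_{3} + v_{8} = v_{2} + 2·v_{10}  ⇒ sig = (3; 1,2)
  P={1,2,4}:  v_{1} + v_{2} + v_{4} = 3·v_{5} + v_{8}  ⇒ sig = (3; 1,3)
  P={0,1,2}:  v_{0} + v_{1} + v_{2} = 2·v_{5}  ⇒ sig = (3; 2)

Signatures (|P|; sorted positive RHS coefficients), sorted:
    |P|=2: 16 collections, coeffs (), (), (1), (1), (1,1), (1,1), (1,1), (1,1), (1,1,1), (1,1,1,1), (1,1,2), (1,2), (1,2), (1,2), (1,2), (2)
    |P|=3: 9 collections, coeffs (), (1), (1), (1), (1,1), (1,1), (1,2), (1,3), (2)


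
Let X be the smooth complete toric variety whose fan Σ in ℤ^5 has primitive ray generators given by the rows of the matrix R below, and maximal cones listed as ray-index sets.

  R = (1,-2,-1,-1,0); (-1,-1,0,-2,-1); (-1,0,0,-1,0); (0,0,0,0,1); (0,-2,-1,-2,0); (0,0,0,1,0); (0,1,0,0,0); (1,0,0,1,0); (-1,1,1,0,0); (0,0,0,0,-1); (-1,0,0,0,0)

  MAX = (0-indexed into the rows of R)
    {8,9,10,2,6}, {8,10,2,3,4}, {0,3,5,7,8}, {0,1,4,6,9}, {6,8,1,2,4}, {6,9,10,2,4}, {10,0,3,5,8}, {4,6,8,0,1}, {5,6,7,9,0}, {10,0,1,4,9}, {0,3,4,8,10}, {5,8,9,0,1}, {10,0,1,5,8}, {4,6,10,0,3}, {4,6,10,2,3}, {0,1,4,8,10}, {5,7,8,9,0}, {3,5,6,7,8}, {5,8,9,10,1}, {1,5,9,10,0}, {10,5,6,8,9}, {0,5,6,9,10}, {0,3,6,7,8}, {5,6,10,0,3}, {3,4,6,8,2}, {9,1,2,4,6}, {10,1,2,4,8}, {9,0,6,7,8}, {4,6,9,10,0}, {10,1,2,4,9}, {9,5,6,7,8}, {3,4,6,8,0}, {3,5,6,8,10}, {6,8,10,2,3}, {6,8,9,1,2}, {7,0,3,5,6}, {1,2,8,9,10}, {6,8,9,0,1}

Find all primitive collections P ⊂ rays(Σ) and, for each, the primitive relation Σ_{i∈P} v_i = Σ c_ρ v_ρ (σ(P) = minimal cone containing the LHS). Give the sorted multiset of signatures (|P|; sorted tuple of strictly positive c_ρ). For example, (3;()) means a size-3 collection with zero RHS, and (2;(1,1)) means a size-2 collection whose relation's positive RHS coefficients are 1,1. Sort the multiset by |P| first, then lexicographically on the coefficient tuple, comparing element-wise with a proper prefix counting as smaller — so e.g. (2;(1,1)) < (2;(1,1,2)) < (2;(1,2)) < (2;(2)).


Δ(Σ) — 11 vertices, 16 min non-faces:

  {2,7}:  v_{2} + v_{7} = 0  so sig = (2;())
  {3,9}:  v_{3} + v_{9} = 0  so sig = (2;())
  {0,2}:  v_{0} + v_{2} = v_{4}  so sig = (2;(1))
  {2,5}:  v_{2} + v_{5} = v_{10}  so sig = (2;(1))
  {4,7}:  v_{4} + v_{7} = v_{0}  so sig = (2;(1))
  {7,10}:  v_{7} + v_{10} = v_{5}  so sig = (2;(1))
  {1,3}:  v_{1} + v_{3} = v_{4} + v_{8}  so sig = (2;(1,1))
  {4,5}:  v_{4} + v_{5} = v_{0} + v_{10}  so sig = (2;(1,1))
  {1,7}:  v_{1} + v_{7} = v_{0} + v_{8} + v_{9}  so sig = (2;(1,1,1))
  {4,8,9}:  v_{4} + v_{8} + v_{9} = v_{1}  so sig = (3;(1))
  {1,5,6}:  v_{1} + v_{5} + v_{6} = v_{2} + v_{9}  so sig = (3;(1,1))
  {1,6,10}:  v_{1} + v_{6} + v_{10} = 2·v_{2} + v_{9}  so sig = (3;(1,2))
  {0,5,6,8}:  v_{0} + v_{5} + v_{6} + v_{8} = 0  so sig = (4;())
  {0,6,8,10}:  v_{0} + v_{6} + v_{8} + v_{10} = v_{2}  so sig = (4;(1))
  {0,8,9,10}:  v_{0} + v_{8} + v_{9} + v_{10} = v_{1} + v_{5}  so sig = (4;(1,1))
  {4,6,8,10}:  v_{4} + v_{6} + v_{8} + v_{10} = 2·v_{2}  so sig = (4;(2))

Hence PRS(X_Σ) =
    (2;())
    (2;())
    (2;(1))
    (2;(1))
    (2;(1))
    (2;(1))
    (2;(1,1))
    (2;(1,1))
    (2;(1,1,1))
    (3;(1))
    (3;(1,1))
    (3;(1,2))
    (4;())
    (4;(1))
    (4;(1,1))
    (4;(2))


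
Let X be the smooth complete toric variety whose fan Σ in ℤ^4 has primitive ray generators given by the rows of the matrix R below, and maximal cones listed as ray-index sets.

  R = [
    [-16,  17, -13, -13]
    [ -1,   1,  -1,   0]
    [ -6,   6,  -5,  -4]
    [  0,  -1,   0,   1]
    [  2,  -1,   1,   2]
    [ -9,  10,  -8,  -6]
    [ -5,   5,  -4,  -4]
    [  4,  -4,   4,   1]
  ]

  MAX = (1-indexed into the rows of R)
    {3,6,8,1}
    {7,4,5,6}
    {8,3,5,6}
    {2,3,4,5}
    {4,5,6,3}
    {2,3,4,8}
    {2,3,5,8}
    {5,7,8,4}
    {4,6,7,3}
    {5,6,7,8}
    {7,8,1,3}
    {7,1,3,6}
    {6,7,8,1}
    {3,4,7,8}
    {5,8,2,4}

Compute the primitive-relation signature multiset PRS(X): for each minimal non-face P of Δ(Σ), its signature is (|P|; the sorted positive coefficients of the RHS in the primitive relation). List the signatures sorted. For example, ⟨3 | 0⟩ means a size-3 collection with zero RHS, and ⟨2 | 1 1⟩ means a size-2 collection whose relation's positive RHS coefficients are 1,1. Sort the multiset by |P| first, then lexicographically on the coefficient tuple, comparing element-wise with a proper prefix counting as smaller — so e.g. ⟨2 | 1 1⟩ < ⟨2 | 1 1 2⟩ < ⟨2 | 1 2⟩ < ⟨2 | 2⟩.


The 9 primitive collections of Σ (r=8, n=4):

  P={2,7}:  v_{2} + v_{7} = v_{3}  ⇒ sig = ⟨2 | 1⟩
  P={1,2}:  v_{1} + v_{2} = 2·v_{3} + v_{6} + v_{8}  ⇒ sig = ⟨2 | 1 1 2⟩
  P={1,4}:  v_{1} + v_{4} = v_{3} + 2·v_{7}  ⇒ sig = ⟨2 | 1 2⟩
  P={1,5}:  v_{1} + v_{5} = 2·v_{6} + v_{8}  ⇒ sig = ⟨2 | 1 2⟩
  P={2,6}:  v_{2} + v_{6} = 2·v_{3} + v_{5}  ⇒ sig = ⟨2 | 1 2⟩
  P={3,5,7}:  v_{3} + v_{5} + v_{7} = v_{6}  ⇒ sig = ⟨3 | 1⟩
  P={4,6,8}:  v_{4} + v_{6} + v_{8} = v_{7}  ⇒ sig = ⟨3 | 1⟩
  P={3,4,5,8}:  v_{3} + v_{4} + v_{5} + v_{8} = 0  ⇒ sig = ⟨4 | 0⟩
  P={3,6,7,8}:  v_{3} + v_{6} + v_{7} + v_{8} = v_{1}  ⇒ sig = ⟨4 | 1⟩

Hence PRS(X_Σ) =
[⟨2 | 1⟩, ⟨2 | 1 1 2⟩, ⟨2 | 1 2⟩, ⟨2 | 1 2⟩, ⟨2 | 1 2⟩, ⟨3 | 1⟩, ⟨3 | 1⟩, ⟨4 | 0⟩, ⟨4 | 1⟩]


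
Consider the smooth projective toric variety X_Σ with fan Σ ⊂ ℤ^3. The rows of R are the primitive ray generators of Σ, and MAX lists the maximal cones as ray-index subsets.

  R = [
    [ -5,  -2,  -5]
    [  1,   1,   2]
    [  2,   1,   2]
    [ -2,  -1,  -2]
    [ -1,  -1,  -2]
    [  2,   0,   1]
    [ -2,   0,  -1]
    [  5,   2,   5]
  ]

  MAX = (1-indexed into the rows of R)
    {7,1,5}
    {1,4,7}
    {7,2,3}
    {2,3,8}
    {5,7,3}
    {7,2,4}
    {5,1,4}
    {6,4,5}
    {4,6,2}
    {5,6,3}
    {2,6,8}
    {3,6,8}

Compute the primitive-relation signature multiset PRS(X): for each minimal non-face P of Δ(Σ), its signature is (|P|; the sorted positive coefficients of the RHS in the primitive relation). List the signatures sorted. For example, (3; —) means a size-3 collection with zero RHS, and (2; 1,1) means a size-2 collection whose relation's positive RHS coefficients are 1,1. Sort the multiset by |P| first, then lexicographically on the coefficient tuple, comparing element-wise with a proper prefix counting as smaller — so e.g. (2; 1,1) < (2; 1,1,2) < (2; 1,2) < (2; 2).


Δ(Σ) — 8 vertices, 12 min non-faces:

  P={1,8}:  v_{1} + v_{8} = 0 ; sig = (2; —)
  P={2,5}:  v_{2} + v_{5} = 0 ; sig = (2; —)
  P={3,4}:  v_{3} + v_{4} = 0 ; sig = (2; —)
  P={6,7}:  v_{6} + v_{7} = 0 ; sig = (2; —)
  P={1,2}:  v_{1} + v_{2} = v_{4} + v_{7} ; sig = (2; 1,1)
  P={1,3}:  v_{1} + v_{3} = v_{5} + v_{7} ; sig = (2; 1,1)
  P={1,6}:  v_{1} + v_{6} = v_{4} + v_{5} ; sig = (2; 1,1)
  P={4,8}:  v_{4} + v_{8} = v_{2} + v_{6} ; sig = (2; 1,1)
  P={5,8}:  v_{5} + v_{8} = v_{3} + v_{6} ; sig = (2; 1,1)
  P={7,8}:  v_{7} + v_{8} = v_{2} + v_{3} ; sig = (2; 1,1)
  P={2,3,6}:  v_{2} + v_{3} + v_{6} = v_{8} ; sig = (3; 1)
  P={4,5,7}:  v_{4} + v_{5} + v_{7} = v_{1} ; sig = (3; 1)

Hence PRS(X_Σ) =
{ (2; —) ×4,  (2; 1,1) ×6,  (3; 1) ×2 }


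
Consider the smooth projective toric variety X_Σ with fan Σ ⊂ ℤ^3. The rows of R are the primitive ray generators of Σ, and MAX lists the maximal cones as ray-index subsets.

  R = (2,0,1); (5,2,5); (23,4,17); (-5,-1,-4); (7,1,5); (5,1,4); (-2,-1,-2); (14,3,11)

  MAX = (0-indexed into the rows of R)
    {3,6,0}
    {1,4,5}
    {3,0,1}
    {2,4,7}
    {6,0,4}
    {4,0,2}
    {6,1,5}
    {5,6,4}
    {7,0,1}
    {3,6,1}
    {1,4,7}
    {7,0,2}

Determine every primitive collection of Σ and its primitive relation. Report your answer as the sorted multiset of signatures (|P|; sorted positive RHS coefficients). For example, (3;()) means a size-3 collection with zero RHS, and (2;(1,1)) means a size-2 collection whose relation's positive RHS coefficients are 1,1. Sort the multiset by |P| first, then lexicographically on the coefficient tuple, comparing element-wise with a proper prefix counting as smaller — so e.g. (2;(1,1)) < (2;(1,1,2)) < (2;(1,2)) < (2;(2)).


Σ has 14 primitive collections:

  P = {3,5}:  v_{3} + v_{5} = 0 ; sig = (2;())
  P = {0,5}:  v_{0} + v_{5} = v_{4} ; sig = (2;(1))
  P = {3,4}:  v_{3} + v_{4} = v_{0} ; sig = (2;(1))
  P = {6,7}:  v_{6} + v_{7} = v_{4} + v_{5} ; sig = (2;(1,1))
  P = {2,3}:  v_{2} + v_{3} = 2·v_{0} + v_{7} ; sig = (2;(1,2))
  P = {2,5}:  v_{2} + v_{5} = 2·v_{4} + v_{7} ; sig = (2;(1,2))
  P = {3,7}:  v_{3} + v_{7} = 2·v_{0} + v_{1} ; sig = (2;(1,2))
  P = {5,7}:  v_{5} + v_{7} = v_{1} + 2·v_{4} ; sig = (2;(1,2))
  P = {1,2}:  v_{1} + v_{2} = 2·v_{7} ; sig = (2;(2))
  P = {2,6}:  v_{2} + v_{6} = 3·v_{4} ; sig = (2;(3))
  P = {0,1,4}:  v_{0} + v_{1} + v_{4} = v_{7} ; sig = (3;(1))
  P = {0,1,6}:  v_{0} + v_{1} + v_{6} = v_{5} ; sig = (3;(1))
  P = {0,4,7}:  v_{0} + v_{4} + v_{7} = v_{2} ; sig = (3;(1))
  P = {1,4,6}:  v_{1} + v_{4} + v_{6} = 2·v_{5} ; sig = (3;(2))

so the primitive-relation signature multiset is
    |P|=2: 10 collections, coeffs (), (1), (1), (1,1), (1,2), (1,2), (1,2), (1,2), (2), (3)
    |P|=3: 4 collections, coeffs (1), (1), (1), (2)


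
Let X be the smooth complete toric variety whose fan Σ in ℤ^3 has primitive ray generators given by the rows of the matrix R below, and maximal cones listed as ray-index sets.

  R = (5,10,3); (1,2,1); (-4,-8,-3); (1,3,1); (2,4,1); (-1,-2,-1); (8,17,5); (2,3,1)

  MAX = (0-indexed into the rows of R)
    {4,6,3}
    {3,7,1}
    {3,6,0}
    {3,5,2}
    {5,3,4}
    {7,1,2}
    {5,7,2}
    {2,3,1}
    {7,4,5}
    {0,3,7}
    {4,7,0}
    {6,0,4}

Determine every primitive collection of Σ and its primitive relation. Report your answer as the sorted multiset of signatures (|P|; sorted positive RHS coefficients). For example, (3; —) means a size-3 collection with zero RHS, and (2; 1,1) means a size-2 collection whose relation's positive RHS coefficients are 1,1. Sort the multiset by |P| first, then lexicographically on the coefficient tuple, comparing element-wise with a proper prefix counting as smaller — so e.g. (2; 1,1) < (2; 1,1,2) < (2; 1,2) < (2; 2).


|primitive collections| = 14. Relations:

  P={1,5}:  v_{1} + v_{5} = 0  so sig = (2; —)
  P={0,2}:  v_{0} + v_{2} = v_{4} + v_{5}  so sig = (2; 1,1)
  P={1,4}:  v_{1} + v_{4} = v_{3} + v_{7}  so sig = (2; 1,1)
  P={1,6}:  v_{1} + v_{6} = v_{0} + 2·v_{3} + v_{7}  so sig = (2; 1,1,2)
  P={2,6}:  v_{2} + v_{6} = v_{3} + 2·v_{4} + v_{5}  so sig = (2; 1,1,2)
  P={5,6}:  v_{5} + v_{6} = v_{3} + 3·v_{4}  so sig = (2; 1,3)
  P={0,5}:  v_{0} + v_{5} = 2·v_{4}  so sig = (2; 2)
  P={2,4}:  v_{2} + v_{4} = 2·v_{5}  so sig = (2; 2)
  P={6,7}:  v_{6} + v_{7} = 2·v_{0}  so sig = (2; 2)
  P={0,1}:  v_{0} + v_{1} = 2·v_{3} + 2·v_{7}  so sig = (2; 2,2)
  P={0,3,4}:  v_{0} + v_{3} + v_{4} = v_{6}  so sig = (3; 1)
  P={2,3,7}:  v_{2} + v_{3} + v_{7} = v_{5}  so sig = (3; 1)
  P={3,4,7}:  v_{3} + v_{4} + v_{7} = v_{0}  so sig = (3; 1)
  P={3,5,7}:  v_{3} + v_{5} + v_{7} = v_{4}  so sig = (3; 1)

so the primitive-relation signature multiset is
{ (2; —),  (2; 1,1) ×2,  (2; 1,1,2) ×2,  (2; 1,3),  (2; 2) ×3,  (2; 2,2),  (3; 1) ×4 }


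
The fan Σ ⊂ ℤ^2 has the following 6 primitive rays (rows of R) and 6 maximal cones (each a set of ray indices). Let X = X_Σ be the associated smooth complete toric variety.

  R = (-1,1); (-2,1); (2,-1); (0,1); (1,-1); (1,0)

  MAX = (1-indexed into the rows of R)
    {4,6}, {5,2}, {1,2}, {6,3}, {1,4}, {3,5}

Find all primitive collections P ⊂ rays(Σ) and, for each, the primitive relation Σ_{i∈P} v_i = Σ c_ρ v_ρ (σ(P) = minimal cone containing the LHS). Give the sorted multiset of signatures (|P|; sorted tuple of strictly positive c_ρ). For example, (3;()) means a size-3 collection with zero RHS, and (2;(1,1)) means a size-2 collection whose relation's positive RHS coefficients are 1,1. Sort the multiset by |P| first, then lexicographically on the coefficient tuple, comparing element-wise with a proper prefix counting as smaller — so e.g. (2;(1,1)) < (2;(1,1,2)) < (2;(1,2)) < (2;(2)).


The 9 primitive collections of Σ (r=6, n=2):

  P = {1,5}:  v_{1} + v_{5} = 0 — sig = (2;())
  P = {2,3}:  v_{2} + v_{3} = 0 — sig = (2;())
  P = {1,3}:  v_{1} + v_{3} = v_{6} — sig = (2;(1))
  P = {1,6}:  v_{1} + v_{6} = v_{4} — sig = (2;(1))
  P = {2,6}:  v_{2} + v_{6} = v_{1} — sig = (2;(1))
  P = {4,5}:  v_{4} + v_{5} = v_{6} — sig = (2;(1))
  P = {5,6}:  v_{5} + v_{6} = v_{3} — sig = (2;(1))
  P = {2,4}:  v_{2} + v_{4} = 2·v_{1} — sig = (2;(2))
  P = {3,4}:  v_{3} + v_{4} = 2·v_{6} — sig = (2;(2))

Hence PRS(X_Σ) =
    |P|=2: 9 collections, coeffs (), (), (1), (1), (1), (1), (1), (2), (2)
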